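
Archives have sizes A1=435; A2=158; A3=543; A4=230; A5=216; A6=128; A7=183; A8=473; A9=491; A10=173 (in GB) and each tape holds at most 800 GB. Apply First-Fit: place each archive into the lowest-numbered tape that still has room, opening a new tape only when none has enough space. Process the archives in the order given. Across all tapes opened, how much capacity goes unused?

A1 (435 GB) → tape 1 (remaining 365 GB)
A2 (158 GB) → tape 1 (remaining 207 GB)
A3 (543 GB) → tape 2 (remaining 257 GB)
A4 (230 GB) → tape 2 (remaining 27 GB)
A5 (216 GB) → tape 3 (remaining 584 GB)
A6 (128 GB) → tape 1 (remaining 79 GB)
A7 (183 GB) → tape 3 (remaining 401 GB)
A8 (473 GB) → tape 4 (remaining 327 GB)
A9 (491 GB) → tape 5 (remaining 309 GB)
A10 (173 GB) → tape 3 (remaining 228 GB)
5 tapes × 800 GB = 4000 GB; used 3030 GB; unused 970 GB.

970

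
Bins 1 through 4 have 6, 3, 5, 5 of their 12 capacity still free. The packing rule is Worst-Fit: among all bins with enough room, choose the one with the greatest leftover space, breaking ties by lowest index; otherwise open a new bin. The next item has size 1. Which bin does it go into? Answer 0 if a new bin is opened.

1

Bins with room: bin 1 (6), bin 2 (3), bin 3 (5), bin 4 (5).
Most room is bin 1 with 6 free.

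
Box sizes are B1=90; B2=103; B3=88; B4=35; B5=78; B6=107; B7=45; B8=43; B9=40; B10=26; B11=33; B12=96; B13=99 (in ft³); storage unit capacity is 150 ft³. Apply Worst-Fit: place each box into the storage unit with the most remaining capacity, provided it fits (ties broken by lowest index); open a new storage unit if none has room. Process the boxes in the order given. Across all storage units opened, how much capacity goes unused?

storage unit 1: place B1 (90 ft³), 60 ft³ left
storage unit 2: place B2 (103 ft³), 47 ft³ left
storage unit 3: place B3 (88 ft³), 62 ft³ left
storage unit 3: place B4 (35 ft³), 27 ft³ left
storage unit 4: place B5 (78 ft³), 72 ft³ left
storage unit 5: place B6 (107 ft³), 43 ft³ left
storage unit 4: place B7 (45 ft³), 27 ft³ left
storage unit 1: place B8 (43 ft³), 17 ft³ left
storage unit 2: place B9 (40 ft³), 7 ft³ left
storage unit 5: place B10 (26 ft³), 17 ft³ left
storage unit 6: place B11 (33 ft³), 117 ft³ left
storage unit 6: place B12 (96 ft³), 21 ft³ left
storage unit 7: place B13 (99 ft³), 51 ft³ left
7 storage units × 150 ft³ = 1050 ft³; used 883 ft³; unused 167 ft³.

167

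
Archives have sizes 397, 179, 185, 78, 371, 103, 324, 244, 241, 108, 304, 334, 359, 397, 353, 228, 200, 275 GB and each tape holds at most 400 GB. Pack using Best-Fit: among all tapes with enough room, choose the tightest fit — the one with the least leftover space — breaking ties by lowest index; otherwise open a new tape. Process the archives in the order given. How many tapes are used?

tape 1: place 397 GB, 3 GB left
tape 2: place 179 GB, 221 GB left
tape 2: place 185 GB, 36 GB left
tape 3: place 78 GB, 322 GB left
tape 4: place 371 GB, 29 GB left
tape 3: place 103 GB, 219 GB left
tape 5: place 324 GB, 76 GB left
tape 6: place 244 GB, 156 GB left
tape 7: place 241 GB, 159 GB left
tape 6: place 108 GB, 48 GB left
tape 8: place 304 GB, 96 GB left
tape 9: place 334 GB, 66 GB left
tape 10: place 359 GB, 41 GB left
tape 11: place 397 GB, 3 GB left
tape 12: place 353 GB, 47 GB left
tape 13: place 228 GB, 172 GB left
tape 3: place 200 GB, 19 GB left
tape 14: place 275 GB, 125 GB left

14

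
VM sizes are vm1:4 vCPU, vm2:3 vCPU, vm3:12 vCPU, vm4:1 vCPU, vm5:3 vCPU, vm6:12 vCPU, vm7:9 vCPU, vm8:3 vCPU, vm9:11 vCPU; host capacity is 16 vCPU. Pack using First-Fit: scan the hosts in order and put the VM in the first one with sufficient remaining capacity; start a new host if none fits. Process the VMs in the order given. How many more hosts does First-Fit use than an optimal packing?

First-Fit: [4,3,1,3,3] [12] [12] [9] [11] → 5 hosts.
Total size 58 vCPU; any packing needs at least ⌈58/16⌉ = 4 hosts.
An optimal packing achieves that bound: [12,4] [12,3,1] [11,3] [9,3] → 4 hosts.
Excess: 5 − 4 = 1.

1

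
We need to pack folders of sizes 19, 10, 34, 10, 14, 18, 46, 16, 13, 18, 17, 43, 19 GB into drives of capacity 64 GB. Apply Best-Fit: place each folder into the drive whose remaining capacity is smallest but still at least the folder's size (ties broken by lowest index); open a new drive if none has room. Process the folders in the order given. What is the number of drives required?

5 drives

Put 19 GB in drive 1; 45 GB remain.
Put 10 GB in drive 1; 35 GB remain.
Put 34 GB in drive 1; 1 GB remain.
Put 10 GB in drive 2; 54 GB remain.
Put 14 GB in drive 2; 40 GB remain.
Put 18 GB in drive 2; 22 GB remain.
Put 46 GB in drive 3; 18 GB remain.
Put 16 GB in drive 3; 2 GB remain.
Put 13 GB in drive 2; 9 GB remain.
Put 18 GB in drive 4; 46 GB remain.
Put 17 GB in drive 4; 29 GB remain.
Put 43 GB in drive 5; 21 GB remain.
Put 19 GB in drive 5; 2 GB remain.
Final drives: [19,10,34] [10,14,18,13] [46,16] [18,17] [43,19].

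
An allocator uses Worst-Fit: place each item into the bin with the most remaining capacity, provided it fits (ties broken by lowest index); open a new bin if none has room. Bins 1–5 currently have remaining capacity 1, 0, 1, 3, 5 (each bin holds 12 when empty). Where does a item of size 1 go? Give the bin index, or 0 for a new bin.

5

Bins with room: bin 1 (1), bin 3 (1), bin 4 (3), bin 5 (5).
Most room is bin 5 with 5 free.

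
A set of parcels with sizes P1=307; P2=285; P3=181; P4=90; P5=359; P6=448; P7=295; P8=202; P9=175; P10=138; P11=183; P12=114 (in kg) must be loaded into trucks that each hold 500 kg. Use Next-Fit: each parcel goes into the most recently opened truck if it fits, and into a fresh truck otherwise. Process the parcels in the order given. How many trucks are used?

7 trucks

truck 1: place P1 (307 kg), 193 kg left
truck 2: place P2 (285 kg), 215 kg left
truck 2: place P3 (181 kg), 34 kg left
truck 3: place P4 (90 kg), 410 kg left
truck 3: place P5 (359 kg), 51 kg left
truck 4: place P6 (448 kg), 52 kg left
truck 5: place P7 (295 kg), 205 kg left
truck 5: place P8 (202 kg), 3 kg left
truck 6: place P9 (175 kg), 325 kg left
truck 6: place P10 (138 kg), 187 kg left
truck 6: place P11 (183 kg), 4 kg left
truck 7: place P12 (114 kg), 386 kg left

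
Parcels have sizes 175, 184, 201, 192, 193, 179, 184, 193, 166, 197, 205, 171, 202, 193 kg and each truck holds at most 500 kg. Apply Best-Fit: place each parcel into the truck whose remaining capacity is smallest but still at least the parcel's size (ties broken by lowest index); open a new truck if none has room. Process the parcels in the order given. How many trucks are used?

7 trucks

truck 1: place 175 kg, 325 kg left
truck 1: place 184 kg, 141 kg left
truck 2: place 201 kg, 299 kg left
truck 2: place 192 kg, 107 kg left
truck 3: place 193 kg, 307 kg left
truck 3: place 179 kg, 128 kg left
truck 4: place 184 kg, 316 kg left
truck 4: place 193 kg, 123 kg left
truck 5: place 166 kg, 334 kg left
truck 5: place 197 kg, 137 kg left
truck 6: place 205 kg, 295 kg left
truck 6: place 171 kg, 124 kg left
truck 7: place 202 kg, 298 kg left
truck 7: place 193 kg, 105 kg left
Final trucks: [175,184] [201,192] [193,179] [184,193] [166,197] [205,171] [202,193].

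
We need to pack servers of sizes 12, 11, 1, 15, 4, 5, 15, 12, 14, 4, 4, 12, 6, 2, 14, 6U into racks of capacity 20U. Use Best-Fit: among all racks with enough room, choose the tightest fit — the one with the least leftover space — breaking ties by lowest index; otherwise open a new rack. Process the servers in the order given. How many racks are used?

12U → rack 1 (remaining 8U)
11U → rack 2 (remaining 9U)
1U → rack 1 (remaining 7U)
15U → rack 3 (remaining 5U)
4U → rack 3 (remaining 1U)
5U → rack 1 (remaining 2U)
15U → rack 4 (remaining 5U)
12U → rack 5 (remaining 8U)
14U → rack 6 (remaining 6U)
4U → rack 4 (remaining 1U)
4U → rack 6 (remaining 2U)
12U → rack 7 (remaining 8U)
6U → rack 5 (remaining 2U)
2U → rack 1 (remaining 0U)
14U → rack 8 (remaining 6U)
6U → rack 8 (remaining 0U)

8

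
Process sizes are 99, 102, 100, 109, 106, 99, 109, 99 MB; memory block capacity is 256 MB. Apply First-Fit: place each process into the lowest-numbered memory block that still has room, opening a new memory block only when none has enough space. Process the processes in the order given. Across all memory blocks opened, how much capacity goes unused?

Put 99 MB in memory block 1; 157 MB remain.
Put 102 MB in memory block 1; 55 MB remain.
Put 100 MB in memory block 2; 156 MB remain.
Put 109 MB in memory block 2; 47 MB remain.
Put 106 MB in memory block 3; 150 MB remain.
Put 99 MB in memory block 3; 51 MB remain.
Put 109 MB in memory block 4; 147 MB remain.
Put 99 MB in memory block 4; 48 MB remain.
4 memory blocks × 256 MB = 1024 MB; used 823 MB; unused 201 MB.

201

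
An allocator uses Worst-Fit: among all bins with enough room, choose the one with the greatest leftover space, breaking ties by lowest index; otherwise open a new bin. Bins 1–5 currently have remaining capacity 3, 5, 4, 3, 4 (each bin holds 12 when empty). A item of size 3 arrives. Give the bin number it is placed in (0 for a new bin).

2

Bins with room: bin 1 (3), bin 2 (5), bin 3 (4), bin 4 (3), bin 5 (4).
Most room is bin 2 with 5 free.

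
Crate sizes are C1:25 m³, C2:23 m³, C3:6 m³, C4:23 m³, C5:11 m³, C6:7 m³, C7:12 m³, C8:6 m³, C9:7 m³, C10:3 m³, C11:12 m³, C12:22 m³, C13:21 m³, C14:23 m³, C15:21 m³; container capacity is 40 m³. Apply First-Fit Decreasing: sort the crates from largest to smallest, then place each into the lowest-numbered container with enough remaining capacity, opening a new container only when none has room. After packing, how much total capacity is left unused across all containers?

Sorted descending: 25, 23, 23, 23, 22, 21, 21, 12, 12, 11, 7, 7, 6, 6, 3.
container 1: place 25 m³, 15 m³ left
container 2: place 23 m³, 17 m³ left
container 3: place 23 m³, 17 m³ left
container 4: place 23 m³, 17 m³ left
container 5: place 22 m³, 18 m³ left
container 6: place 21 m³, 19 m³ left
container 7: place 21 m³, 19 m³ left
container 1: place 12 m³, 3 m³ left
container 2: place 12 m³, 5 m³ left
container 3: place 11 m³, 6 m³ left
container 4: place 7 m³, 10 m³ left
container 4: place 7 m³, 3 m³ left
container 3: place 6 m³, 0 m³ left
container 5: place 6 m³, 12 m³ left
container 1: place 3 m³, 0 m³ left
7 containers × 40 m³ = 280 m³; used 222 m³; unused 58 m³.

58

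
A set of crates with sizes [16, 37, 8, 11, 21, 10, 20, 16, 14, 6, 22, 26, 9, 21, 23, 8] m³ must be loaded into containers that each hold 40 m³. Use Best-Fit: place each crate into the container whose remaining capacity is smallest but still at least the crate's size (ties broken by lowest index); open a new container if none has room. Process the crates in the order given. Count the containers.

8

container 1: place 16 m³, 24 m³ left
container 2: place 37 m³, 3 m³ left
container 1: place 8 m³, 16 m³ left
container 1: place 11 m³, 5 m³ left
container 3: place 21 m³, 19 m³ left
container 3: place 10 m³, 9 m³ left
container 4: place 20 m³, 20 m³ left
container 4: place 16 m³, 4 m³ left
container 5: place 14 m³, 26 m³ left
container 3: place 6 m³, 3 m³ left
container 5: place 22 m³, 4 m³ left
container 6: place 26 m³, 14 m³ left
container 6: place 9 m³, 5 m³ left
container 7: place 21 m³, 19 m³ left
container 8: place 23 m³, 17 m³ left
container 8: place 8 m³, 9 m³ left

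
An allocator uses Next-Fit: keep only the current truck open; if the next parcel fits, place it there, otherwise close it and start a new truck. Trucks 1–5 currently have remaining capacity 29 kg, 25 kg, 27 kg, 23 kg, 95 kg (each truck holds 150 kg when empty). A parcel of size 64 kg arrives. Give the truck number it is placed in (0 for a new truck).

5

Next-Fit only looks at truck 5, which has 95 kg free.
64 kg fits there.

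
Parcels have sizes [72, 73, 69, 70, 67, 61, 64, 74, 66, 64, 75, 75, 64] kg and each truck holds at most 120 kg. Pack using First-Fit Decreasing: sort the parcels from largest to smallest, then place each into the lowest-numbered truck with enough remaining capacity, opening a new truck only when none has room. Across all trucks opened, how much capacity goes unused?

Sorted descending: 75, 75, 74, 73, 72, 70, 69, 67, 66, 64, 64, 64, 61.
75 kg → truck 1 (remaining 45 kg)
75 kg → truck 2 (remaining 45 kg)
74 kg → truck 3 (remaining 46 kg)
73 kg → truck 4 (remaining 47 kg)
72 kg → truck 5 (remaining 48 kg)
70 kg → truck 6 (remaining 50 kg)
69 kg → truck 7 (remaining 51 kg)
67 kg → truck 8 (remaining 53 kg)
66 kg → truck 9 (remaining 54 kg)
64 kg → truck 10 (remaining 56 kg)
64 kg → truck 11 (remaining 56 kg)
64 kg → truck 12 (remaining 56 kg)
61 kg → truck 13 (remaining 59 kg)
13 trucks × 120 kg = 1560 kg; used 894 kg; unused 666 kg.

666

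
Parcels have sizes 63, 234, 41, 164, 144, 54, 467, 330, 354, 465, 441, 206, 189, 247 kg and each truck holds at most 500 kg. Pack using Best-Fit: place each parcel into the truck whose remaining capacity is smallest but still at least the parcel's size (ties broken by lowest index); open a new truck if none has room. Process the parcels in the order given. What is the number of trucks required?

63 kg → truck 1 (remaining 437 kg)
234 kg → truck 1 (remaining 203 kg)
41 kg → truck 1 (remaining 162 kg)
164 kg → truck 2 (remaining 336 kg)
144 kg → truck 1 (remaining 18 kg)
54 kg → truck 2 (remaining 282 kg)
467 kg → truck 3 (remaining 33 kg)
330 kg → truck 4 (remaining 170 kg)
354 kg → truck 5 (remaining 146 kg)
465 kg → truck 6 (remaining 35 kg)
441 kg → truck 7 (remaining 59 kg)
206 kg → truck 2 (remaining 76 kg)
189 kg → truck 8 (remaining 311 kg)
247 kg → truck 8 (remaining 64 kg)

8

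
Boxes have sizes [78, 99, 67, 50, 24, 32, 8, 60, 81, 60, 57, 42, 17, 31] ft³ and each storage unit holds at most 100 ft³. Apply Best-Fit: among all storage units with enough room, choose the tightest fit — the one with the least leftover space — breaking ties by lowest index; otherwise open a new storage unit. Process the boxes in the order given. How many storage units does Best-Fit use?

8

Put 78 ft³ in storage unit 1; 22 ft³ remain.
Put 99 ft³ in storage unit 2; 1 ft³ remain.
Put 67 ft³ in storage unit 3; 33 ft³ remain.
Put 50 ft³ in storage unit 4; 50 ft³ remain.
Put 24 ft³ in storage unit 3; 9 ft³ remain.
Put 32 ft³ in storage unit 4; 18 ft³ remain.
Put 8 ft³ in storage unit 3; 1 ft³ remain.
Put 60 ft³ in storage unit 5; 40 ft³ remain.
Put 81 ft³ in storage unit 6; 19 ft³ remain.
Put 60 ft³ in storage unit 7; 40 ft³ remain.
Put 57 ft³ in storage unit 8; 43 ft³ remain.
Put 42 ft³ in storage unit 8; 1 ft³ remain.
Put 17 ft³ in storage unit 4; 1 ft³ remain.
Put 31 ft³ in storage unit 5; 9 ft³ remain.
Final storage units: [78] [99] [67,24,8] [50,32,17] [60,31] [81] [60] [57,42].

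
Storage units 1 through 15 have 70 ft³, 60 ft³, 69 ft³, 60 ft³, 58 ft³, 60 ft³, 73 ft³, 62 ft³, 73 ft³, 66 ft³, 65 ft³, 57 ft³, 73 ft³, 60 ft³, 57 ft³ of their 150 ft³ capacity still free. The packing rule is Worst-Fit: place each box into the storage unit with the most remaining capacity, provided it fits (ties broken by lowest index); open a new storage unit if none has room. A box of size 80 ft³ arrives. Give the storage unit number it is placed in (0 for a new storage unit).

0

No storage unit has ≥ 80 ft³ free, so a new storage unit is opened.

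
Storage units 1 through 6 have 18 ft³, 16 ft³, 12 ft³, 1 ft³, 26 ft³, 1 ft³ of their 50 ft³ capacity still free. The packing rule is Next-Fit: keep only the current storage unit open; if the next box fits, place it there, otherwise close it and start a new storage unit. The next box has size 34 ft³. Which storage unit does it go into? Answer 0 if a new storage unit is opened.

0

Next-Fit only looks at storage unit 6, which has 1 ft³ free.
34 ft³ does not fit, so a new storage unit is opened.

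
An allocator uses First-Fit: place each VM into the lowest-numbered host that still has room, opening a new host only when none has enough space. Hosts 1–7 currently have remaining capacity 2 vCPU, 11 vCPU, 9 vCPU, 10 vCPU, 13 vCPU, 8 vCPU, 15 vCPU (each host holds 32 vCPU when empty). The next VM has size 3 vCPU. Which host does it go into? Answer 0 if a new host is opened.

Hosts with room: host 2 (11 vCPU), host 3 (9 vCPU), host 4 (10 vCPU), host 5 (13 vCPU), host 6 (8 vCPU), host 7 (15 vCPU).
The first with room is host 2.

2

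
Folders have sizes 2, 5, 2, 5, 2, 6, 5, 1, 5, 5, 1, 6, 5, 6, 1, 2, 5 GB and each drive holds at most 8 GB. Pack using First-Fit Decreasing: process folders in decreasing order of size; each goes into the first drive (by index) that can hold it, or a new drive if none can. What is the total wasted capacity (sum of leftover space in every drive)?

Sorted descending: 6, 6, 6, 5, 5, 5, 5, 5, 5, 5, 2, 2, 2, 2, 1, 1, 1.
Put 6 GB in drive 1; 2 GB remain.
Put 6 GB in drive 2; 2 GB remain.
Put 6 GB in drive 3; 2 GB remain.
Put 5 GB in drive 4; 3 GB remain.
Put 5 GB in drive 5; 3 GB remain.
Put 5 GB in drive 6; 3 GB remain.
Put 5 GB in drive 7; 3 GB remain.
Put 5 GB in drive 8; 3 GB remain.
Put 5 GB in drive 9; 3 GB remain.
Put 5 GB in drive 10; 3 GB remain.
Put 2 GB in drive 1; 0 GB remain.
Put 2 GB in drive 2; 0 GB remain.
Put 2 GB in drive 3; 0 GB remain.
Put 2 GB in drive 4; 1 GB remain.
Put 1 GB in drive 4; 0 GB remain.
Put 1 GB in drive 5; 2 GB remain.
Put 1 GB in drive 5; 1 GB remain.
10 drives × 8 GB = 80 GB; used 64 GB; unused 16 GB.

16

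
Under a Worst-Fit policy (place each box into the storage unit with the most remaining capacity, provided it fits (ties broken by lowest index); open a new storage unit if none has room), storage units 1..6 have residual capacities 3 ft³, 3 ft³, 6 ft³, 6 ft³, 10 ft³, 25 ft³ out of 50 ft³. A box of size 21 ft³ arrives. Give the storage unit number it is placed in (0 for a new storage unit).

6

Storage units with room: storage unit 6 (25 ft³).
Most room is storage unit 6 with 25 ft³ free.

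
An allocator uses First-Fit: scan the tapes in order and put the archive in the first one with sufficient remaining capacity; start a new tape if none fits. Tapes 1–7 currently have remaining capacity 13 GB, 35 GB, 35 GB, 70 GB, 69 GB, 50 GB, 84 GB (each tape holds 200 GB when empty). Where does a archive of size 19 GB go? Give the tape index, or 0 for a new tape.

2

Tapes with room: tape 2 (35 GB), tape 3 (35 GB), tape 4 (70 GB), tape 5 (69 GB), tape 6 (50 GB), tape 7 (84 GB).
The first with room is tape 2.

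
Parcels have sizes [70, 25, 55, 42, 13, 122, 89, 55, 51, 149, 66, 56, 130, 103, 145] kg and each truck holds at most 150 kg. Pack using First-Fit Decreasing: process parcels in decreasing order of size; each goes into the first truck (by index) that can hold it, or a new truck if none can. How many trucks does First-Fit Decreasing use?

Sorted descending: 149, 145, 130, 122, 103, 89, 70, 66, 56, 55, 55, 51, 42, 25, 13.
149 kg → truck 1 (remaining 1 kg)
145 kg → truck 2 (remaining 5 kg)
130 kg → truck 3 (remaining 20 kg)
122 kg → truck 4 (remaining 28 kg)
103 kg → truck 5 (remaining 47 kg)
89 kg → truck 6 (remaining 61 kg)
70 kg → truck 7 (remaining 80 kg)
66 kg → truck 7 (remaining 14 kg)
56 kg → truck 6 (remaining 5 kg)
55 kg → truck 8 (remaining 95 kg)
55 kg → truck 8 (remaining 40 kg)
51 kg → truck 9 (remaining 99 kg)
42 kg → truck 5 (remaining 5 kg)
25 kg → truck 4 (remaining 3 kg)
13 kg → truck 3 (remaining 7 kg)

9 trucks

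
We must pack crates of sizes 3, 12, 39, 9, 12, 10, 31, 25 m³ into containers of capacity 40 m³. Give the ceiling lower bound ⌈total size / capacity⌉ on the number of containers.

Total size = 3 + 12 + 39 + 9 + 12 + 10 + 31 + 25 = 141 m³.
⌈141 / 40⌉ = 4.

4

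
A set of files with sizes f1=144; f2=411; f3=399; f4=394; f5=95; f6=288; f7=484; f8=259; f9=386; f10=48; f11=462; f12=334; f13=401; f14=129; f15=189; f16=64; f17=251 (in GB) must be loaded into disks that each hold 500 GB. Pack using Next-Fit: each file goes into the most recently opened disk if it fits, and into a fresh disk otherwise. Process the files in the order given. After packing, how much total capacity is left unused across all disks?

1762

disk 1: place f1 (144 GB), 356 GB left
disk 2: place f2 (411 GB), 89 GB left
disk 3: place f3 (399 GB), 101 GB left
disk 4: place f4 (394 GB), 106 GB left
disk 4: place f5 (95 GB), 11 GB left
disk 5: place f6 (288 GB), 212 GB left
disk 6: place f7 (484 GB), 16 GB left
disk 7: place f8 (259 GB), 241 GB left
disk 8: place f9 (386 GB), 114 GB left
disk 8: place f10 (48 GB), 66 GB left
disk 9: place f11 (462 GB), 38 GB left
disk 10: place f12 (334 GB), 166 GB left
disk 11: place f13 (401 GB), 99 GB left
disk 12: place f14 (129 GB), 371 GB left
disk 12: place f15 (189 GB), 182 GB left
disk 12: place f16 (64 GB), 118 GB left
disk 13: place f17 (251 GB), 249 GB left
13 disks × 500 GB = 6500 GB; used 4738 GB; unused 1762 GB.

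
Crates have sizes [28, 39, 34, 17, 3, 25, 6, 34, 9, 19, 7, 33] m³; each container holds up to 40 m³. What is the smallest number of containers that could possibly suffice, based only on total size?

7

Total size = 28 + 39 + 34 + 17 + 3 + 25 + 6 + 34 + 9 + 19 + 7 + 33 = 254 m³.
⌈254 / 40⌉ = 7.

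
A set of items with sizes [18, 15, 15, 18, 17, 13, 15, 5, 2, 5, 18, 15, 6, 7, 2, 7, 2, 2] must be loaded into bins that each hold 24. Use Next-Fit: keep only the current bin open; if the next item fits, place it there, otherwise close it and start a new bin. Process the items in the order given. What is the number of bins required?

Put 18 in bin 1; 6 remain.
Put 15 in bin 2; 9 remain.
Put 15 in bin 3; 9 remain.
Put 18 in bin 4; 6 remain.
Put 17 in bin 5; 7 remain.
Put 13 in bin 6; 11 remain.
Put 15 in bin 7; 9 remain.
Put 5 in bin 7; 4 remain.
Put 2 in bin 7; 2 remain.
Put 5 in bin 8; 19 remain.
Put 18 in bin 8; 1 remain.
Put 15 in bin 9; 9 remain.
Put 6 in bin 9; 3 remain.
Put 7 in bin 10; 17 remain.
Put 2 in bin 10; 15 remain.
Put 7 in bin 10; 8 remain.
Put 2 in bin 10; 6 remain.
Put 2 in bin 10; 4 remain.
Final bins: [18] [15] [15] [18] [17] [13] [15,5,2] [5,18] [15,6] [7,2,7,2,2].

10 bins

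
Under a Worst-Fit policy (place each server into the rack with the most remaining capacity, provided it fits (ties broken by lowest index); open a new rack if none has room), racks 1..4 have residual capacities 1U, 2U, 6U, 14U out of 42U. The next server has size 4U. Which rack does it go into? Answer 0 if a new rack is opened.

Racks with room: rack 3 (6U), rack 4 (14U).
Most room is rack 4 with 14U free.

4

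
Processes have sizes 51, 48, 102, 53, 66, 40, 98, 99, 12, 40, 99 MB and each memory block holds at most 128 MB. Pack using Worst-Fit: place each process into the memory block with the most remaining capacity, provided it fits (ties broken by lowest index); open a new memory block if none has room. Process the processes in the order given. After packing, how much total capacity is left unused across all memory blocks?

188

Put 51 MB in memory block 1; 77 MB remain.
Put 48 MB in memory block 1; 29 MB remain.
Put 102 MB in memory block 2; 26 MB remain.
Put 53 MB in memory block 3; 75 MB remain.
Put 66 MB in memory block 3; 9 MB remain.
Put 40 MB in memory block 4; 88 MB remain.
Put 98 MB in memory block 5; 30 MB remain.
Put 99 MB in memory block 6; 29 MB remain.
Put 12 MB in memory block 4; 76 MB remain.
Put 40 MB in memory block 4; 36 MB remain.
Put 99 MB in memory block 7; 29 MB remain.
7 memory blocks × 128 MB = 896 MB; used 708 MB; unused 188 MB.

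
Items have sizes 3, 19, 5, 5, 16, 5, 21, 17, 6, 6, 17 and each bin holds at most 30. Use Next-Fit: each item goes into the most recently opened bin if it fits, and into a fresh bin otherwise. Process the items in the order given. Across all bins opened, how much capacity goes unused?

3 → bin 1 (remaining 27)
19 → bin 1 (remaining 8)
5 → bin 1 (remaining 3)
5 → bin 2 (remaining 25)
16 → bin 2 (remaining 9)
5 → bin 2 (remaining 4)
21 → bin 3 (remaining 9)
17 → bin 4 (remaining 13)
6 → bin 4 (remaining 7)
6 → bin 4 (remaining 1)
17 → bin 5 (remaining 13)
5 bins × 30 = 150; used 120; unused 30.

30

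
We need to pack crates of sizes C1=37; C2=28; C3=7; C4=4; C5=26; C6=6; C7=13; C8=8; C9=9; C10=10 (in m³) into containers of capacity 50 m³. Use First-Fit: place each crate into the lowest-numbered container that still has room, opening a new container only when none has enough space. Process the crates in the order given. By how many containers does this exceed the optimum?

1

First-Fit: [37,7,4] [28,6,13] [26,8,9] [10] → 4 containers.
Total size 148 m³; any packing needs at least ⌈148/50⌉ = 3 containers.
An optimal packing achieves that bound: [37,13] [28,10,8,4] [26,9,7,6] → 3 containers.
Excess: 4 − 3 = 1.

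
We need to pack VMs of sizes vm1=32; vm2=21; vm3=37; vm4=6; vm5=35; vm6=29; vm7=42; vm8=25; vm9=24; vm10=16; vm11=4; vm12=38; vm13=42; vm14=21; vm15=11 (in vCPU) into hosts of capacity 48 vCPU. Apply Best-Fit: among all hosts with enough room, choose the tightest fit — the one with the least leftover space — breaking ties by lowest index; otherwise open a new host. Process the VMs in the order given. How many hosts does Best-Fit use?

9 hosts

vm1 (32 vCPU) → host 1 (remaining 16 vCPU)
vm2 (21 vCPU) → host 2 (remaining 27 vCPU)
vm3 (37 vCPU) → host 3 (remaining 11 vCPU)
vm4 (6 vCPU) → host 3 (remaining 5 vCPU)
vm5 (35 vCPU) → host 4 (remaining 13 vCPU)
vm6 (29 vCPU) → host 5 (remaining 19 vCPU)
vm7 (42 vCPU) → host 6 (remaining 6 vCPU)
vm8 (25 vCPU) → host 2 (remaining 2 vCPU)
vm9 (24 vCPU) → host 7 (remaining 24 vCPU)
vm10 (16 vCPU) → host 1 (remaining 0 vCPU)
vm11 (4 vCPU) → host 3 (remaining 1 vCPU)
vm12 (38 vCPU) → host 8 (remaining 10 vCPU)
vm13 (42 vCPU) → host 9 (remaining 6 vCPU)
vm14 (21 vCPU) → host 7 (remaining 3 vCPU)
vm15 (11 vCPU) → host 4 (remaining 2 vCPU)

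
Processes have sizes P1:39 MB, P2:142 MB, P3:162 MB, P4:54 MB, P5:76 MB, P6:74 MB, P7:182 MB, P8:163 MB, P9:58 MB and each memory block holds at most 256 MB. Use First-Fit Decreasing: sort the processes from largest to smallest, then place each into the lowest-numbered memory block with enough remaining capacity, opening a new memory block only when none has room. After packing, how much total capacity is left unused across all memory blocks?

74

Sorted descending: 182, 163, 162, 142, 76, 74, 58, 54, 39.
182 MB → memory block 1 (remaining 74 MB)
163 MB → memory block 2 (remaining 93 MB)
162 MB → memory block 3 (remaining 94 MB)
142 MB → memory block 4 (remaining 114 MB)
76 MB → memory block 2 (remaining 17 MB)
74 MB → memory block 1 (remaining 0 MB)
58 MB → memory block 3 (remaining 36 MB)
54 MB → memory block 4 (remaining 60 MB)
39 MB → memory block 4 (remaining 21 MB)
4 memory blocks × 256 MB = 1024 MB; used 950 MB; unused 74 MB.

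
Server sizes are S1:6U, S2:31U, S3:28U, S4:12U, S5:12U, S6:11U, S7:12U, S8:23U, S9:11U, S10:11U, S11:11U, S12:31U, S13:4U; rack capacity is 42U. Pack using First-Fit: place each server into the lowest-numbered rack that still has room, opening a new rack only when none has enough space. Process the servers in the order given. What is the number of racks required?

6 racks

Put S1 (6U) in rack 1; 36U remain.
Put S2 (31U) in rack 1; 5U remain.
Put S3 (28U) in rack 2; 14U remain.
Put S4 (12U) in rack 2; 2U remain.
Put S5 (12U) in rack 3; 30U remain.
Put S6 (11U) in rack 3; 19U remain.
Put S7 (12U) in rack 3; 7U remain.
Put S8 (23U) in rack 4; 19U remain.
Put S9 (11U) in rack 4; 8U remain.
Put S10 (11U) in rack 5; 31U remain.
Put S11 (11U) in rack 5; 20U remain.
Put S12 (31U) in rack 6; 11U remain.
Put S13 (4U) in rack 1; 1U remain.
Final racks: [6,31,4] [28,12] [12,11,12] [23,11] [11,11] [31].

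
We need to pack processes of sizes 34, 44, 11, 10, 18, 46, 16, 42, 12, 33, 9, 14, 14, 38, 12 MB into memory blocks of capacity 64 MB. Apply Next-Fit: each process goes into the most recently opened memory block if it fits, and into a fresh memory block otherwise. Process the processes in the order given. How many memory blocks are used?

Put 34 MB in memory block 1; 30 MB remain.
Put 44 MB in memory block 2; 20 MB remain.
Put 11 MB in memory block 2; 9 MB remain.
Put 10 MB in memory block 3; 54 MB remain.
Put 18 MB in memory block 3; 36 MB remain.
Put 46 MB in memory block 4; 18 MB remain.
Put 16 MB in memory block 4; 2 MB remain.
Put 42 MB in memory block 5; 22 MB remain.
Put 12 MB in memory block 5; 10 MB remain.
Put 33 MB in memory block 6; 31 MB remain.
Put 9 MB in memory block 6; 22 MB remain.
Put 14 MB in memory block 6; 8 MB remain.
Put 14 MB in memory block 7; 50 MB remain.
Put 38 MB in memory block 7; 12 MB remain.
Put 12 MB in memory block 7; 0 MB remain.

7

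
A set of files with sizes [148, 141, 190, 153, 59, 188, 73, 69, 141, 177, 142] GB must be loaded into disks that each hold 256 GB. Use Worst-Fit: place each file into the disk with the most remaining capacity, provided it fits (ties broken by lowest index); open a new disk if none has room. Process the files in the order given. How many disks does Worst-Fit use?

disk 1: place 148 GB, 108 GB left
disk 2: place 141 GB, 115 GB left
disk 3: place 190 GB, 66 GB left
disk 4: place 153 GB, 103 GB left
disk 2: place 59 GB, 56 GB left
disk 5: place 188 GB, 68 GB left
disk 1: place 73 GB, 35 GB left
disk 4: place 69 GB, 34 GB left
disk 6: place 141 GB, 115 GB left
disk 7: place 177 GB, 79 GB left
disk 8: place 142 GB, 114 GB left

8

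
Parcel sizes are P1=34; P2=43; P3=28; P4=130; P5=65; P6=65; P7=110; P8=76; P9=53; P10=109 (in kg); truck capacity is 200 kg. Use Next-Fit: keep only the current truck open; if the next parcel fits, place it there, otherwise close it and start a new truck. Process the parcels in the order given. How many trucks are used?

5

P1 (34 kg) → truck 1 (remaining 166 kg)
P2 (43 kg) → truck 1 (remaining 123 kg)
P3 (28 kg) → truck 1 (remaining 95 kg)
P4 (130 kg) → truck 2 (remaining 70 kg)
P5 (65 kg) → truck 2 (remaining 5 kg)
P6 (65 kg) → truck 3 (remaining 135 kg)
P7 (110 kg) → truck 3 (remaining 25 kg)
P8 (76 kg) → truck 4 (remaining 124 kg)
P9 (53 kg) → truck 4 (remaining 71 kg)
P10 (109 kg) → truck 5 (remaining 91 kg)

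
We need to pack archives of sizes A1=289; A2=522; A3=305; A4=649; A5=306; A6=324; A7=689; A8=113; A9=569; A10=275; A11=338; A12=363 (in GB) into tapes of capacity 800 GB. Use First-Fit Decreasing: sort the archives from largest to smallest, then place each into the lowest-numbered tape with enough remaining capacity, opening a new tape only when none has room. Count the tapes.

7

Sorted descending: 689, 649, 569, 522, 363, 338, 324, 306, 305, 289, 275, 113.
tape 1: place 689 GB, 111 GB left
tape 2: place 649 GB, 151 GB left
tape 3: place 569 GB, 231 GB left
tape 4: place 522 GB, 278 GB left
tape 5: place 363 GB, 437 GB left
tape 5: place 338 GB, 99 GB left
tape 6: place 324 GB, 476 GB left
tape 6: place 306 GB, 170 GB left
tape 7: place 305 GB, 495 GB left
tape 7: place 289 GB, 206 GB left
tape 4: place 275 GB, 3 GB left
tape 2: place 113 GB, 38 GB left
Final tapes: [689] [649,113] [569] [522,275] [363,338] [324,306] [305,289].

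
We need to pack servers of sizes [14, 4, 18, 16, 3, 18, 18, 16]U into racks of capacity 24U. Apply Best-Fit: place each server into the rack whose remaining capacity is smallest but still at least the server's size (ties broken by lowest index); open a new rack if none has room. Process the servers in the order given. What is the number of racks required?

Put 14U in rack 1; 10U remain.
Put 4U in rack 1; 6U remain.
Put 18U in rack 2; 6U remain.
Put 16U in rack 3; 8U remain.
Put 3U in rack 1; 3U remain.
Put 18U in rack 4; 6U remain.
Put 18U in rack 5; 6U remain.
Put 16U in rack 6; 8U remain.
Final racks: [14,4,3] [18] [16] [18] [18] [16].

6 racks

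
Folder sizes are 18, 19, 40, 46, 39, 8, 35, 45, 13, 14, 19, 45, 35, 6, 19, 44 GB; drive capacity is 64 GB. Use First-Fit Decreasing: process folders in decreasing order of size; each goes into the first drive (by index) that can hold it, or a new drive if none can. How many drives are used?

8

Sorted descending: 46, 45, 45, 44, 40, 39, 35, 35, 19, 19, 19, 18, 14, 13, 8, 6.
46 GB → drive 1 (remaining 18 GB)
45 GB → drive 2 (remaining 19 GB)
45 GB → drive 3 (remaining 19 GB)
44 GB → drive 4 (remaining 20 GB)
40 GB → drive 5 (remaining 24 GB)
39 GB → drive 6 (remaining 25 GB)
35 GB → drive 7 (remaining 29 GB)
35 GB → drive 8 (remaining 29 GB)
19 GB → drive 2 (remaining 0 GB)
19 GB → drive 3 (remaining 0 GB)
19 GB → drive 4 (remaining 1 GB)
18 GB → drive 1 (remaining 0 GB)
14 GB → drive 5 (remaining 10 GB)
13 GB → drive 6 (remaining 12 GB)
8 GB → drive 5 (remaining 2 GB)
6 GB → drive 6 (remaining 6 GB)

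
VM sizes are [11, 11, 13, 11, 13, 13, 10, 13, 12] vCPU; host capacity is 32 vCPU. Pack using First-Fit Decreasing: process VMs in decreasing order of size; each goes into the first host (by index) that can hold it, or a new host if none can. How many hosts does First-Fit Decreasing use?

4

Sorted descending: 13, 13, 13, 13, 12, 11, 11, 11, 10.
Put 13 vCPU in host 1; 19 vCPU remain.
Put 13 vCPU in host 1; 6 vCPU remain.
Put 13 vCPU in host 2; 19 vCPU remain.
Put 13 vCPU in host 2; 6 vCPU remain.
Put 12 vCPU in host 3; 20 vCPU remain.
Put 11 vCPU in host 3; 9 vCPU remain.
Put 11 vCPU in host 4; 21 vCPU remain.
Put 11 vCPU in host 4; 10 vCPU remain.
Put 10 vCPU in host 4; 0 vCPU remain.
Final hosts: [13,13] [13,13] [12,11] [11,11,10].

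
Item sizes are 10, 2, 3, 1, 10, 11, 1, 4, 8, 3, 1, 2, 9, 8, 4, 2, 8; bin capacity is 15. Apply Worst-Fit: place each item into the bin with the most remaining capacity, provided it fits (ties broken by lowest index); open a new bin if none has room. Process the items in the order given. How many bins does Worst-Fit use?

bin 1: place 10, 5 left
bin 1: place 2, 3 left
bin 1: place 3, 0 left
bin 2: place 1, 14 left
bin 2: place 10, 4 left
bin 3: place 11, 4 left
bin 2: place 1, 3 left
bin 3: place 4, 0 left
bin 4: place 8, 7 left
bin 4: place 3, 4 left
bin 4: place 1, 3 left
bin 2: place 2, 1 left
bin 5: place 9, 6 left
bin 6: place 8, 7 left
bin 6: place 4, 3 left
bin 5: place 2, 4 left
bin 7: place 8, 7 left

7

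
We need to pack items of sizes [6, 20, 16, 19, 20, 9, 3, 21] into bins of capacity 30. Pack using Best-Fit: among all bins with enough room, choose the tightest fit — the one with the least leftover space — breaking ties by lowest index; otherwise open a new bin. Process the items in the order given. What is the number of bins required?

5 bins

Put 6 in bin 1; 24 remain.
Put 20 in bin 1; 4 remain.
Put 16 in bin 2; 14 remain.
Put 19 in bin 3; 11 remain.
Put 20 in bin 4; 10 remain.
Put 9 in bin 4; 1 remain.
Put 3 in bin 1; 1 remain.
Put 21 in bin 5; 9 remain.
Final bins: [6,20,3] [16] [19] [20,9] [21].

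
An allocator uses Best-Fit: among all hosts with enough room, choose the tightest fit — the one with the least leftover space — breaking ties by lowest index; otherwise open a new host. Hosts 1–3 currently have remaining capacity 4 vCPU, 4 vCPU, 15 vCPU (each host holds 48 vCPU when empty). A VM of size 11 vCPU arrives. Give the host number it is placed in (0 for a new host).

3

Hosts with room: host 3 (15 vCPU).
Tightest fit is host 3 with 15 vCPU free.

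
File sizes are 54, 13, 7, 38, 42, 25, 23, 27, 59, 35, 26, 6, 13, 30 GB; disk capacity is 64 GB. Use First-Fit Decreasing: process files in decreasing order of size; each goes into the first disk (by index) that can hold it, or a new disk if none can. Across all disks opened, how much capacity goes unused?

Sorted descending: 59, 54, 42, 38, 35, 30, 27, 26, 25, 23, 13, 13, 7, 6.
59 GB → disk 1 (remaining 5 GB)
54 GB → disk 2 (remaining 10 GB)
42 GB → disk 3 (remaining 22 GB)
38 GB → disk 4 (remaining 26 GB)
35 GB → disk 5 (remaining 29 GB)
30 GB → disk 6 (remaining 34 GB)
27 GB → disk 5 (remaining 2 GB)
26 GB → disk 4 (remaining 0 GB)
25 GB → disk 6 (remaining 9 GB)
23 GB → disk 7 (remaining 41 GB)
13 GB → disk 3 (remaining 9 GB)
13 GB → disk 7 (remaining 28 GB)
7 GB → disk 2 (remaining 3 GB)
6 GB → disk 3 (remaining 3 GB)
7 disks × 64 GB = 448 GB; used 398 GB; unused 50 GB.

50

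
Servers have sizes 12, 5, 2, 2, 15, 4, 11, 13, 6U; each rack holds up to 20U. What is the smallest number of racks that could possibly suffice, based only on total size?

4

Total size = 12 + 5 + 2 + 2 + 15 + 4 + 11 + 13 + 6 = 70U.
⌈70 / 20⌉ = 4.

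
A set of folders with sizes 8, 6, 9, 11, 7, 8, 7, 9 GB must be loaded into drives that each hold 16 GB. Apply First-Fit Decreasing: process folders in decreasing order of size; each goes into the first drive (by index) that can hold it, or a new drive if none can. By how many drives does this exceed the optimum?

First-Fit Decreasing: [11] [9,7] [9,7] [8,8] [6] → 5 drives.
Total size 65 GB; any packing needs at least ⌈65/16⌉ = 5 drives.
So 5 is already optimal.

0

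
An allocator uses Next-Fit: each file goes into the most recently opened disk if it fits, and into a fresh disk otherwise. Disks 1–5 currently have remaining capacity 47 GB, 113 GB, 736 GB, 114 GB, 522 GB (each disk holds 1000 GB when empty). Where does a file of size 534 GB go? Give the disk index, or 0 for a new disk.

0

Next-Fit only looks at disk 5, which has 522 GB free.
534 GB does not fit, so a new disk is opened.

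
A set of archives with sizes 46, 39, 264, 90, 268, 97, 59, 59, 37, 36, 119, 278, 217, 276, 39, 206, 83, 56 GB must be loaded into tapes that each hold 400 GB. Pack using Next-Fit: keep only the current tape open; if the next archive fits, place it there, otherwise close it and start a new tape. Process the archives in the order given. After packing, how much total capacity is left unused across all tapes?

531

Put 46 GB in tape 1; 354 GB remain.
Put 39 GB in tape 1; 315 GB remain.
Put 264 GB in tape 1; 51 GB remain.
Put 90 GB in tape 2; 310 GB remain.
Put 268 GB in tape 2; 42 GB remain.
Put 97 GB in tape 3; 303 GB remain.
Put 59 GB in tape 3; 244 GB remain.
Put 59 GB in tape 3; 185 GB remain.
Put 37 GB in tape 3; 148 GB remain.
Put 36 GB in tape 3; 112 GB remain.
Put 119 GB in tape 4; 281 GB remain.
Put 278 GB in tape 4; 3 GB remain.
Put 217 GB in tape 5; 183 GB remain.
Put 276 GB in tape 6; 124 GB remain.
Put 39 GB in tape 6; 85 GB remain.
Put 206 GB in tape 7; 194 GB remain.
Put 83 GB in tape 7; 111 GB remain.
Put 56 GB in tape 7; 55 GB remain.
7 tapes × 400 GB = 2800 GB; used 2269 GB; unused 531 GB.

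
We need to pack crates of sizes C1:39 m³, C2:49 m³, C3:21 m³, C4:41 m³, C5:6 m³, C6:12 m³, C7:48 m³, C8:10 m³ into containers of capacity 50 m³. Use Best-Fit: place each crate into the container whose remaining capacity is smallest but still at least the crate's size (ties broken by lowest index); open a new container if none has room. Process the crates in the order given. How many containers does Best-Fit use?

5 containers

container 1: place C1 (39 m³), 11 m³ left
container 2: place C2 (49 m³), 1 m³ left
container 3: place C3 (21 m³), 29 m³ left
container 4: place C4 (41 m³), 9 m³ left
container 4: place C5 (6 m³), 3 m³ left
container 3: place C6 (12 m³), 17 m³ left
container 5: place C7 (48 m³), 2 m³ left
container 1: place C8 (10 m³), 1 m³ left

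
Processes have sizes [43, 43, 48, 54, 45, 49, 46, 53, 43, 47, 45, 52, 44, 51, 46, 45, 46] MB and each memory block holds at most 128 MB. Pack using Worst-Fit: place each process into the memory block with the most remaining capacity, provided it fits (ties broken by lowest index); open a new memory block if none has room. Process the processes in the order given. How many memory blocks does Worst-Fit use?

9

43 MB → memory block 1 (remaining 85 MB)
43 MB → memory block 1 (remaining 42 MB)
48 MB → memory block 2 (remaining 80 MB)
54 MB → memory block 2 (remaining 26 MB)
45 MB → memory block 3 (remaining 83 MB)
49 MB → memory block 3 (remaining 34 MB)
46 MB → memory block 4 (remaining 82 MB)
53 MB → memory block 4 (remaining 29 MB)
43 MB → memory block 5 (remaining 85 MB)
47 MB → memory block 5 (remaining 38 MB)
45 MB → memory block 6 (remaining 83 MB)
52 MB → memory block 6 (remaining 31 MB)
44 MB → memory block 7 (remaining 84 MB)
51 MB → memory block 7 (remaining 33 MB)
46 MB → memory block 8 (remaining 82 MB)
45 MB → memory block 8 (remaining 37 MB)
46 MB → memory block 9 (remaining 82 MB)
Final memory blocks: [43,43] [48,54] [45,49] [46,53] [43,47] [45,52] [44,51] [46,45] [46].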